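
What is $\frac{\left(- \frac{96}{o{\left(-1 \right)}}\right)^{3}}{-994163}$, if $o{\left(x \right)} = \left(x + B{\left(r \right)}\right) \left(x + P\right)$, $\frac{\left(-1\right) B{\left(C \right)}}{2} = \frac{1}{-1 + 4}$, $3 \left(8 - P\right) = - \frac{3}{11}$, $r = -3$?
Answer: $- \frac{147197952}{273022013875} \approx -0.00053914$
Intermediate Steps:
$P = \frac{89}{11}$ ($P = 8 - \frac{\left(-3\right) \frac{1}{11}}{3} = 8 - - \frac{1}{11} = 8 + \frac{1}{11} = \frac{89}{11} \approx 8.0909$)
$B{\left(C \right)} = - \frac{2}{3}$ ($B{\left(C \right)} = - \frac{2}{-1 + 4} = - \frac{2}{3}$)
$o{\left(x \right)} = \left(- \frac{2}{3} + x\right) \left(\frac{89}{11} + x\right)$ ($o{\left(x \right)} = \left(x - \frac{2}{3}\right) \left(x + \frac{89}{11}\right) = \left(- \frac{2}{3} + x\right) \left(\frac{89}{11} + x\right)$)
$\frac{\left(- \frac{96}{o{\left(-1 \right)}}\right)^{3}}{-994163} = \frac{\left(- \frac{96}{- \frac{178}{33} + \left(-1\right)^{2} + \frac{245}{33} \left(-1\right)}\right)^{3}}{-994163} = \left(- \frac{96}{- \frac{178}{33} + 1 - \frac{245}{33}}\right)^{3} \left(- \frac{1}{994163}\right) = \left(- \frac{96}{- \frac{130}{11}}\right)^{3} \left(- \frac{1}{994163}\right) = \left(\left(-96\right) \left(- \frac{11}{130}\right)\right)^{3} \left(- \frac{1}{994163}\right) = \left(\frac{528}{65}\right)^{3} \left(- \frac{1}{994163}\right) = \frac{147197952}{274625} \left(- \frac{1}{994163}\right) = - \frac{147197952}{273022013875}$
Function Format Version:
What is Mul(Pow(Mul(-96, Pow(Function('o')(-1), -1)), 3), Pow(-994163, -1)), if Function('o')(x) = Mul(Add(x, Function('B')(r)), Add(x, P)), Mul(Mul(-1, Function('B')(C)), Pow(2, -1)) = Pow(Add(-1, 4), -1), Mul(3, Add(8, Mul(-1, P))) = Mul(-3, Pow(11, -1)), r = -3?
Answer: Rational(-147197952, 273022013875) ≈ -0.00053914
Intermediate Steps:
P = Rational(89, 11) (P = Add(8, Mul(Rational(-1, 3), Mul(-3, Pow(11, -1)))) = Add(8, Mul(Rational(-1, 3), Mul(-3, Rational(1, 11)))) = Add(8, Mul(Rational(-1, 3), Rational(-3, 11))) = Add(8, Rational(1, 11)) = Rational(89, 11) ≈ 8.0909)
Function('B')(C) = Rational(-2, 3) (Function('B')(C) = Mul(-2, Pow(Add(-1, 4), -1)) = Mul(-2, Pow(3, -1)) = Mul(-2, Rational(1, 3)) = Rational(-2, 3))
Function('o')(x) = Mul(Add(Rational(-2, 3), x), Add(Rational(89, 11), x)) (Function('o')(x) = Mul(Add(x, Rational(-2, 3)), Add(x, Rational(89, 11))) = Mul(Add(Rational(-2, 3), x), Add(Rational(89, 11), x)))
Mul(Pow(Mul(-96, Pow(Function('o')(-1), -1)), 3), Pow(-994163, -1)) = Mul(Pow(Mul(-96, Pow(Add(Rational(-178, 33), Pow(-1, 2), Mul(Rational(245, 33), -1)), -1)), 3), Pow(-994163, -1)) = Mul(Pow(Mul(-96, Pow(Add(Rational(-178, 33), 1, Rational(-245, 33)), -1)), 3), Rational(-1, 994163)) = Mul(Pow(Mul(-96, Pow(Rational(-130, 11), -1)), 3), Rational(-1, 994163)) = Mul(Pow(Mul(-96, Rational(-11, 130)), 3), Rational(-1, 994163)) = Mul(Pow(Rational(528, 65), 3), Rational(-1, 994163)) = Mul(Rational(147197952, 274625), Rational(-1, 994163)) = Rational(-147197952, 273022013875)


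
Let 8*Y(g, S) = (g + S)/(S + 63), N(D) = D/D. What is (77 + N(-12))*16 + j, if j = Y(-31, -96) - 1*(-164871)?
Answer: 43855543/264 ≈ 1.6612e+5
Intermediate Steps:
N(D) = 1
Y(g, S) = (S + g)/(8*(63 + S)) (Y(g, S) = ((g + S)/(S + 63))/8 = ((S + g)/(63 + S))/8 = (S + g)/(8*(63 + S)))
j = 43526071/264 (j = (-96 - 31)/(8*(63 - 96)) - 1*(-164871) = (⅛)*(-127)/(-33) + 164871 = (⅛)*(-1/33)*(-127) + 164871 = 127/264 + 164871 = 43526071/264 ≈ 1.6487e+5)
(77 + N(-12))*16 + j = (77 + 1)*16 + 43526071/264 = 78*16 + 43526071/264 = 1248 + 43526071/264 = 43855543/264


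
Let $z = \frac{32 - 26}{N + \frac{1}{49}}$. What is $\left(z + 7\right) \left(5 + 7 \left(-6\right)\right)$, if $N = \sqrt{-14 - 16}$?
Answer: $\frac{259 \left(- 49 \sqrt{30} + 43 i\right)}{- i + 49 \sqrt{30}} \approx -259.15 + 40.531 i$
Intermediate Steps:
$N = i \sqrt{30}$ ($N = \sqrt{-30} = i \sqrt{30} \approx 5.4772 i$)
$z = \frac{6}{\frac{1}{49} + i \sqrt{30}}$ ($z = \frac{32 - 26}{i \sqrt{30} + \frac{1}{49}} = \frac{6}{i \sqrt{30} + \frac{1}{49}} = \frac{6}{\frac{1}{49} + i \sqrt{30}} \approx 0.0040816 - 1.0954 i$)
$\left(z + 7\right) \left(5 + 7 \left(-6\right)\right) = \left(\left(\frac{294}{72031} - \frac{14406 i \sqrt{30}}{72031}\right) + 7\right) \left(5 + 7 \left(-6\right)\right) = \left(\frac{504511}{72031} - \frac{14406 i \sqrt{30}}{72031}\right) \left(5 - 42\right) = \left(\frac{504511}{72031} - \frac{14406 i \sqrt{30}}{72031}\right) \left(-37\right) = - \frac{18666907}{72031} + \frac{533022 i \sqrt{30}}{72031}$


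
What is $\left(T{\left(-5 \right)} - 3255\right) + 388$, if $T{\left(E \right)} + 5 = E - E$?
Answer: $-2872$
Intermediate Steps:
$T{\left(E \right)} = -5$ ($T{\left(E \right)} = -5 + \left(E - E\right) = -5 + 0 = -5$)
$\left(T{\left(-5 \right)} - 3255\right) + 388 = \left(-5 - 3255\right) + 388 = -3260 + 388 = -2872$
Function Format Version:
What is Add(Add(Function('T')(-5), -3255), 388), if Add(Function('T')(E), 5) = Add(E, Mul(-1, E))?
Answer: -2872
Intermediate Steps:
Function('T')(E) = -5 (Function('T')(E) = Add(-5, Add(E, Mul(-1, E))) = Add(-5, 0) = -5)
Add(Add(Function('T')(-5), -3255), 388) = Add(Add(-5, -3255), 388) = Add(-3260, 388) = -2872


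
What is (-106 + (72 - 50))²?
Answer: 7056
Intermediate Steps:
(-106 + (72 - 50))² = (-106 + 22)² = (-84)² = 7056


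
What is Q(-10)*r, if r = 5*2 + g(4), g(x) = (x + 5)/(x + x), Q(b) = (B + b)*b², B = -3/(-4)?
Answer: -82325/8 ≈ -10291.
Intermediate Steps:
B = ¾ (B = -3*(-¼) = ¾ ≈ 0.75000)
Q(b) = b²*(¾ + b) (Q(b) = (¾ + b)*b² = b²*(¾ + b))
g(x) = (5 + x)/(2*x) (g(x) = (5 + x)/((2*x)) = (5 + x)*(1/(2*x)) = (5 + x)/(2*x))
r = 89/8 (r = 5*2 + (½)*(5 + 4)/4 = 10 + (½)*(¼)*9 = 10 + 9/8 = 89/8 ≈ 11.125)
Q(-10)*r = ((-10)²*(¾ - 10))*(89/8) = (100*(-37/4))*(89/8) = -925*89/8 = -82325/8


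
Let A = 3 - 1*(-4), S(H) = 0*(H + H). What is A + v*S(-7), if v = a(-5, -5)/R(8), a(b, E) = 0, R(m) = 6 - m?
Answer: 7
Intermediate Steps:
S(H) = 0 (S(H) = 0*(2*H) = 0)
v = 0 (v = 0/(6 - 1*8) = 0/(6 - 8) = 0/(-2) = 0*(-1/2) = 0)
A = 7 (A = 3 + 4 = 7)
A + v*S(-7) = 7 + 0*0 = 7 + 0 = 7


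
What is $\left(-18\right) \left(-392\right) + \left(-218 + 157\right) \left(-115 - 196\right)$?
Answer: $26027$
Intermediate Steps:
$\left(-18\right) \left(-392\right) + \left(-218 + 157\right) \left(-115 - 196\right) = 7056 - -18971 = 7056 + 18971 = 26027$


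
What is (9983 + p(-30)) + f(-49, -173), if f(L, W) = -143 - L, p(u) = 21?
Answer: 9910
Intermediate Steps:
(9983 + p(-30)) + f(-49, -173) = (9983 + 21) + (-143 - 1*(-49)) = 10004 + (-143 + 49) = 10004 - 94 = 9910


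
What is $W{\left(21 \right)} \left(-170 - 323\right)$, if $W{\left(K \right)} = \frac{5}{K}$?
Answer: $- \frac{2465}{21} \approx -117.38$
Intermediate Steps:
$W{\left(21 \right)} \left(-170 - 323\right) = \frac{5}{21} \left(-170 - 323\right) = 5 \cdot \frac{1}{21} \left(-493\right) = \frac{5}{21} \left(-493\right) = - \frac{2465}{21}$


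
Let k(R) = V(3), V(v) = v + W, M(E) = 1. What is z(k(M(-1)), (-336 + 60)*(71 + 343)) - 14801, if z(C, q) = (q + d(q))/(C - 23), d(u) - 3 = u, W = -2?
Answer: -8827/2 ≈ -4413.5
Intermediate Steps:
d(u) = 3 + u
V(v) = -2 + v (V(v) = v - 2 = -2 + v)
k(R) = 1 (k(R) = -2 + 3 = 1)
z(C, q) = (3 + 2*q)/(-23 + C) (z(C, q) = (q + (3 + q))/(C - 23) = (3 + 2*q)/(-23 + C))
z(k(M(-1)), (-336 + 60)*(71 + 343)) - 14801 = (3 + 2*((-336 + 60)*(71 + 343)))/(-23 + 1) - 14801 = (3 + 2*(-276*414))/(-22) - 14801 = -(3 + 2*(-114264))/22 - 14801 = -(3 - 228528)/22 - 14801 = -1/22*(-228525) - 14801 = 20775/2 - 14801 = -8827/2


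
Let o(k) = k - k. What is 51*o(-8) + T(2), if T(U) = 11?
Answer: 11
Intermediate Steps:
o(k) = 0
51*o(-8) + T(2) = 51*0 + 11 = 0 + 11 = 11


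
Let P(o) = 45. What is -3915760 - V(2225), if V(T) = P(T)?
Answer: -3915805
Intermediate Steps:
V(T) = 45
-3915760 - V(2225) = -3915760 - 1*45 = -3915760 - 45 = -3915805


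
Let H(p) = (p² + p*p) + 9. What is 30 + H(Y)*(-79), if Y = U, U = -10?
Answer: -16481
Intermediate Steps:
Y = -10
H(p) = 9 + 2*p² (H(p) = (p² + p²) + 9 = 2*p² + 9 = 9 + 2*p²)
30 + H(Y)*(-79) = 30 + (9 + 2*(-10)²)*(-79) = 30 + (9 + 2*100)*(-79) = 30 + (9 + 200)*(-79) = 30 + 209*(-79) = 30 - 16511 = -16481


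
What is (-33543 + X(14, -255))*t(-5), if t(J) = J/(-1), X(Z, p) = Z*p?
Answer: -185565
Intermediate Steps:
t(J) = -J (t(J) = J*(-1) = -J)
(-33543 + X(14, -255))*t(-5) = (-33543 + 14*(-255))*(-1*(-5)) = (-33543 - 3570)*5 = -37113*5 = -185565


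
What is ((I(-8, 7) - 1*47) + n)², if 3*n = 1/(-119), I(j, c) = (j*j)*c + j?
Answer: 19684090000/127449 ≈ 1.5445e+5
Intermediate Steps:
I(j, c) = j + c*j² (I(j, c) = j²*c + j = c*j² + j = j + c*j²)
n = -1/357 (n = (⅓)/(-119) = (⅓)*(-1/119) = -1/357 ≈ -0.0028011)
((I(-8, 7) - 1*47) + n)² = ((-8*(1 + 7*(-8)) - 1*47) - 1/357)² = ((-8*(1 - 56) - 47) - 1/357)² = ((-8*(-55) - 47) - 1/357)² = ((440 - 47) - 1/357)² = (393 - 1/357)² = (140300/357)² = 19684090000/127449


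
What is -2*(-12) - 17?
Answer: 7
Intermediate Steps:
-2*(-12) - 17 = 24 - 17 = 7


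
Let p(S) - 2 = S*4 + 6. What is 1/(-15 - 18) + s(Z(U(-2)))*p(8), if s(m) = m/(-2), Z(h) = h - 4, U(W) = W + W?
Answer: 5279/33 ≈ 159.97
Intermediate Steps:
p(S) = 8 + 4*S (p(S) = 2 + (S*4 + 6) = 2 + (4*S + 6) = 2 + (6 + 4*S) = 8 + 4*S)
U(W) = 2*W
Z(h) = -4 + h
s(m) = -m/2 (s(m) = m*(-½) = -m/2)
1/(-15 - 18) + s(Z(U(-2)))*p(8) = 1/(-15 - 18) + (-(-4 + 2*(-2))/2)*(8 + 4*8) = 1/(-33) + (-(-4 - 4)/2)*(8 + 32) = -1/33 - ½*(-8)*40 = -1/33 + 4*40 = -1/33 + 160 = 5279/33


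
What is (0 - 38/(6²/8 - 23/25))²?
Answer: 3610000/32041 ≈ 112.67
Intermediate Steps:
(0 - 38/(6²/8 - 23/25))² = (0 - 38/(36*(⅛) - 23*1/25))² = (0 - 38/(9/2 - 23/25))² = (0 - 38/179/50)² = (0 - 38*50/179)² = (0 - 1900/179)² = (-1900/179)² = 3610000/32041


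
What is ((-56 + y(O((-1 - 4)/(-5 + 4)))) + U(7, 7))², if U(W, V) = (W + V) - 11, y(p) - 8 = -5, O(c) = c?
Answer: 2500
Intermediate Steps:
y(p) = 3 (y(p) = 8 - 5 = 3)
U(W, V) = -11 + V + W (U(W, V) = (V + W) - 11 = -11 + V + W)
((-56 + y(O((-1 - 4)/(-5 + 4)))) + U(7, 7))² = ((-56 + 3) + (-11 + 7 + 7))² = (-53 + 3)² = (-50)² = 2500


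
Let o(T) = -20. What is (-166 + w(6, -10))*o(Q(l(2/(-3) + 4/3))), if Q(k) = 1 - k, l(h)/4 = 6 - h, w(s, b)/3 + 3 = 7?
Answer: 3080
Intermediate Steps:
w(s, b) = 12 (w(s, b) = -9 + 3*7 = -9 + 21 = 12)
l(h) = 24 - 4*h (l(h) = 4*(6 - h) = 24 - 4*h)
(-166 + w(6, -10))*o(Q(l(2/(-3) + 4/3))) = (-166 + 12)*(-20) = -154*(-20) = 3080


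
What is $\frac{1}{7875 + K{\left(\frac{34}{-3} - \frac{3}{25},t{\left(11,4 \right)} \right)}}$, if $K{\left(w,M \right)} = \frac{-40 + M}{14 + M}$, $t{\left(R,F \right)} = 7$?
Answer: $\frac{7}{55114} \approx 0.00012701$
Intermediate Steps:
$K{\left(w,M \right)} = \frac{-40 + M}{14 + M}$
$\frac{1}{7875 + K{\left(\frac{34}{-3} - \frac{3}{25},t{\left(11,4 \right)} \right)}} = \frac{1}{7875 + \frac{-40 + 7}{14 + 7}} = \frac{1}{7875 + \frac{1}{21} \left(-33\right)} = \frac{1}{7875 - \frac{11}{7}} = \frac{1}{\frac{55114}{7}} = \frac{7}{55114}$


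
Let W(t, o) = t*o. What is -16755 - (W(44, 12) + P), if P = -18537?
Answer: 1254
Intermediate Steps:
W(t, o) = o*t
-16755 - (W(44, 12) + P) = -16755 - (12*44 - 18537) = -16755 - (528 - 18537) = -16755 - 1*(-18009) = -16755 + 18009 = 1254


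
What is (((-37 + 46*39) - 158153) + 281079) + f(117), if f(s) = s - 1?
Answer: 124799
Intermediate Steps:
f(s) = -1 + s
(((-37 + 46*39) - 158153) + 281079) + f(117) = (((-37 + 46*39) - 158153) + 281079) + (-1 + 117) = (((-37 + 1794) - 158153) + 281079) + 116 = ((1757 - 158153) + 281079) + 116 = (-156396 + 281079) + 116 = 124683 + 116 = 124799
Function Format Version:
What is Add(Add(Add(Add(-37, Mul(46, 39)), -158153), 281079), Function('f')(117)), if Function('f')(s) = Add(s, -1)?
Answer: 124799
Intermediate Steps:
Function('f')(s) = Add(-1, s)
Add(Add(Add(Add(-37, Mul(46, 39)), -158153), 281079), Function('f')(117)) = Add(Add(Add(Add(-37, Mul(46, 39)), -158153), 281079), Add(-1, 117)) = Add(Add(Add(Add(-37, 1794), -158153), 281079), 116) = Add(Add(Add(1757, -158153), 281079), 116) = Add(Add(-156396, 281079), 116) = Add(124683, 116) = 124799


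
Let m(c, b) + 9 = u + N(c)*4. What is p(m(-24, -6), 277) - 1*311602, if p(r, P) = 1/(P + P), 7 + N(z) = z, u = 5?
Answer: -172627507/554 ≈ -3.1160e+5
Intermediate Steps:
N(z) = -7 + z
m(c, b) = -32 + 4*c (m(c, b) = -9 + (5 + (-7 + c)*4) = -9 + (5 + (-28 + 4*c)) = -9 + (-23 + 4*c) = -32 + 4*c)
p(r, P) = 1/(2*P)
p(m(-24, -6), 277) - 1*311602 = (½)/277 - 1*311602 = (½)*(1/277) - 311602 = 1/554 - 311602 = -172627507/554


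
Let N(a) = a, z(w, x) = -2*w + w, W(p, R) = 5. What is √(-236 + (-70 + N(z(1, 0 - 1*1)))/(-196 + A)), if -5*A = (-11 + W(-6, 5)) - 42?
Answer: I*√51166101/466 ≈ 15.35*I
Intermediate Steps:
z(w, x) = -w
A = 48/5 (A = -((-11 + 5) - 42)/5 = -(-6 - 42)/5 = -⅕*(-48) = 48/5 ≈ 9.6000)
√(-236 + (-70 + N(z(1, 0 - 1*1)))/(-196 + A)) = √(-236 + (-70 - 1*1)/(-196 + 48/5)) = √(-236 + (-70 - 1)/(-932/5)) = √(-236 - 71*(-5/932)) = √(-236 + 355/932) = √(-219597/932) = I*√51166101/466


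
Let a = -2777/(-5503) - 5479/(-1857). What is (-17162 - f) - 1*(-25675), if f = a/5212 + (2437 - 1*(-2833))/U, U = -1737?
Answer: 131311191724434415/15419290536054 ≈ 8516.0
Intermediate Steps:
a = 35307826/10219071 (a = -2777*(-1/5503) - 5479*(-1/1857) = 2777/5503 + 5479/1857 = 35307826/10219071 ≈ 3.4551)
f = -46771391006713/15419290536054 (f = (35307826/10219071)/5212 + (2437 - 1*(-2833))/(-1737) = (35307826/10219071)*(1/5212) + (2437 + 2833)*(-1/1737) = 17653913/26630899026 + 5270*(-1/1737) = 17653913/26630899026 - 5270/1737 = -46771391006713/15419290536054 ≈ -3.0333)
(-17162 - f) - 1*(-25675) = (-17162 - 1*(-46771391006713/15419290536054)) - 1*(-25675) = (-17162 + 46771391006713/15419290536054) + 25675 = -264579092788752035/15419290536054 + 25675 = 131311191724434415/15419290536054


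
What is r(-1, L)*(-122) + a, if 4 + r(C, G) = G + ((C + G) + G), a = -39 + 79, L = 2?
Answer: -82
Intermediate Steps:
a = 40
r(C, G) = -4 + C + 3*G (r(C, G) = -4 + (G + ((C + G) + G)) = -4 + (G + (C + 2*G)) = -4 + (C + 3*G) = -4 + C + 3*G)
r(-1, L)*(-122) + a = (-4 - 1 + 3*2)*(-122) + 40 = (-4 - 1 + 6)*(-122) + 40 = 1*(-122) + 40 = -122 + 40 = -82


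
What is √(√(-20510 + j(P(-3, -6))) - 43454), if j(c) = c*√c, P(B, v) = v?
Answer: √(-43454 + √2*√(-10255 - 3*I*√6)) ≈ 0.3435 - 208.46*I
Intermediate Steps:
j(c) = c^(3/2)
√(√(-20510 + j(P(-3, -6))) - 43454) = √(√(-20510 + (-6)^(3/2)) - 43454) = √(√(-20510 - 6*I*√6) - 43454) = √(-43454 + √(-20510 - 6*I*√6))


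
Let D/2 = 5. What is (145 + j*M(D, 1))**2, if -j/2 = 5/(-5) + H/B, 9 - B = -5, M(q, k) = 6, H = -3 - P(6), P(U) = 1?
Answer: 1261129/49 ≈ 25737.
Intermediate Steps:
D = 10 (D = 2*5 = 10)
H = -4 (H = -3 - 1*1 = -3 - 1 = -4)
B = 14 (B = 9 - 1*(-5) = 9 + 5 = 14)
j = 18/7 (j = -2*(5/(-5) - 4/14) = -2*(5*(-1/5) - 4*1/14) = -2*(-1 - 2/7) = -2*(-9/7) = 18/7 ≈ 2.5714)
(145 + j*M(D, 1))**2 = (145 + (18/7)*6)**2 = (145 + 108/7)**2 = (1123/7)**2 = 1261129/49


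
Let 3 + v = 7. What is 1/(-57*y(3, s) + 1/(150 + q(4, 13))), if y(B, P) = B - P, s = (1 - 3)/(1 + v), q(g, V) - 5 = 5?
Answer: -160/31007 ≈ -0.0051601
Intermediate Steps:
v = 4 (v = -3 + 7 = 4)
q(g, V) = 10 (q(g, V) = 5 + 5 = 10)
s = -2/5 (s = (1 - 3)/(1 + 4) = -2/5 ≈ -0.40000)
1/(-57*y(3, s) + 1/(150 + q(4, 13))) = 1/(-57*(3 - 1*(-2/5)) + 1/(150 + 10)) = 1/(-57*(3 + 2/5) + 1/160) = 1/(-57*17/5 + 1/160) = 1/(-969/5 + 1/160) = 1/(-31007/160) = -160/31007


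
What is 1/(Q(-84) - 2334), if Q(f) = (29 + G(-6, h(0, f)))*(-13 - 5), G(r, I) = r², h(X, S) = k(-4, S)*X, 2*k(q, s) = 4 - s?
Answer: -1/3504 ≈ -0.00028539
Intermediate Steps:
k(q, s) = 2 - s/2 (k(q, s) = (4 - s)/2 = 2 - s/2)
h(X, S) = X*(2 - S/2) (h(X, S) = (2 - S/2)*X = X*(2 - S/2))
Q(f) = -1170 (Q(f) = (29 + (-6)²)*(-13 - 5) = (29 + 36)*(-18) = 65*(-18) = -1170)
1/(Q(-84) - 2334) = 1/(-1170 - 2334) = 1/(-3504) = -1/3504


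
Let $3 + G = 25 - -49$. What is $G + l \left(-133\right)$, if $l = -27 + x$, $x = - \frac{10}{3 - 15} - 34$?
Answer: $\frac{48439}{6} \approx 8073.2$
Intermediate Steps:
$x = - \frac{199}{6}$ ($x = - \frac{10}{3 - 15} - 34 = - \frac{10}{-12} - 34 = \left(-10\right) \left(- \frac{1}{12}\right) - 34 = \frac{5}{6} - 34 = - \frac{199}{6} \approx -33.167$)
$G = 71$ ($G = -3 + \left(25 - -49\right) = -3 + \left(25 + 49\right) = -3 + 74 = 71$)
$l = - \frac{361}{6}$ ($l = -27 - \frac{199}{6} = - \frac{361}{6} \approx -60.167$)
$G + l \left(-133\right) = 71 - - \frac{48013}{6} = 71 + \frac{48013}{6} = \frac{48439}{6}$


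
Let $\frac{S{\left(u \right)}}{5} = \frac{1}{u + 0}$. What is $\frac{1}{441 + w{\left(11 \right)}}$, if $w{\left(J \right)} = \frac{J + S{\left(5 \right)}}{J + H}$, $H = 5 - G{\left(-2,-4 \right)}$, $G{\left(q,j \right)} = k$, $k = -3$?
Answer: $\frac{19}{8391} \approx 0.0022643$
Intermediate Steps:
$G{\left(q,j \right)} = -3$
$H = 8$ ($H = 5 - -3 = 5 + 3 = 8$)
$S{\left(u \right)} = \frac{5}{u}$ ($S{\left(u \right)} = \frac{5}{u + 0} = \frac{5}{u}$)
$w{\left(J \right)} = \frac{1 + J}{8 + J}$ ($w{\left(J \right)} = \frac{J + \frac{5}{5}}{J + 8} = \frac{J + 5 \cdot \frac{1}{5}}{8 + J} = \frac{J + 1}{8 + J} = \frac{1 + J}{8 + J}$)
$\frac{1}{441 + w{\left(11 \right)}} = \frac{1}{441 + \frac{1 + 11}{8 + 11}} = \frac{1}{441 + \frac{1}{19} \cdot 12} = \frac{1}{441 + \frac{12}{19}} = \frac{1}{\frac{8391}{19}} = \frac{19}{8391}$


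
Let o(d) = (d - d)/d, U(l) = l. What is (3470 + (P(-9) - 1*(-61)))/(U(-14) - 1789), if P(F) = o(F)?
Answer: -1177/601 ≈ -1.9584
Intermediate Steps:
o(d) = 0 (o(d) = 0/d = 0)
P(F) = 0
(3470 + (P(-9) - 1*(-61)))/(U(-14) - 1789) = (3470 + (0 - 1*(-61)))/(-14 - 1789) = (3470 + (0 + 61))/(-1803) = (3470 + 61)*(-1/1803) = 3531*(-1/1803) = -1177/601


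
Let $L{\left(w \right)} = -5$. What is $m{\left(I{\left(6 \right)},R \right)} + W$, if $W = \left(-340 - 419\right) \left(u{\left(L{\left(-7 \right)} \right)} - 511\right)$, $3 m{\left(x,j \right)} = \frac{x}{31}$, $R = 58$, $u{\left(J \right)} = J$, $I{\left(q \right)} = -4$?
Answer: $\frac{36422888}{93} \approx 3.9164 \cdot 10^{5}$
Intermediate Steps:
$m{\left(x,j \right)} = \frac{x}{93}$ ($m{\left(x,j \right)} = \frac{x \frac{1}{31}}{3} = \frac{\frac{1}{31} x}{3} = \frac{x}{93}$)
$W = 391644$ ($W = \left(-340 - 419\right) \left(-5 - 511\right) = \left(-759\right) \left(-516\right) = 391644$)
$m{\left(I{\left(6 \right)},R \right)} + W = \frac{1}{93} \left(-4\right) + 391644 = - \frac{4}{93} + 391644 = \frac{36422888}{93}$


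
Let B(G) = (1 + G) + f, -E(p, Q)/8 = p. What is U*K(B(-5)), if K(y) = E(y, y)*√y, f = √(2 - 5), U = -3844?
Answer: 30752*(-4 + I*√3)^(3/2) ≈ -1.61e+5 - 2.2891e+5*I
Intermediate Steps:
f = I*√3 (f = √(-3) = I*√3 ≈ 1.732*I)
E(p, Q) = -8*p
B(G) = 1 + G + I*√3 (B(G) = (1 + G) + I*√3 = 1 + G + I*√3)
K(y) = -8*y^(3/2) (K(y) = (-8*y)*√y = -8*y^(3/2))
U*K(B(-5)) = -(-30752)*(1 - 5 + I*√3)^(3/2) = -(-30752)*(-4 + I*√3)^(3/2) = 30752*(-4 + I*√3)^(3/2)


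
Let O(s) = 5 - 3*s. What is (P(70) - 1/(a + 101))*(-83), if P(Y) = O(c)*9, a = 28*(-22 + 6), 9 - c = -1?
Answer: 6480142/347 ≈ 18675.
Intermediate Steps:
c = 10 (c = 9 - 1*(-1) = 9 + 1 = 10)
a = -448 (a = 28*(-16) = -448)
P(Y) = -225 (P(Y) = (5 - 3*10)*9 = (5 - 30)*9 = -25*9 = -225)
(P(70) - 1/(a + 101))*(-83) = (-225 - 1/(-448 + 101))*(-83) = (-225 - 1/(-347))*(-83) = (-225 - 1*(-1/347))*(-83) = (-225 + 1/347)*(-83) = -78074/347*(-83) = 6480142/347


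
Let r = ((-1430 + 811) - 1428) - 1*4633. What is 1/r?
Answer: -1/6680 ≈ -0.00014970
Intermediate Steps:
r = -6680 (r = (-619 - 1428) - 4633 = -2047 - 4633 = -6680)
1/r = 1/(-6680) = -1/6680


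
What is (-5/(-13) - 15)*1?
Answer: -190/13 ≈ -14.615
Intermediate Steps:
(-5/(-13) - 15)*1 = (-5*(-1/13) - 15)*1 = (5/13 - 15)*1 = -190/13*1 = -190/13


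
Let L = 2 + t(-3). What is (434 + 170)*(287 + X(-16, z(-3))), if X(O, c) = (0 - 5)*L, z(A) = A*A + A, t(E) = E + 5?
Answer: 161268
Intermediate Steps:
t(E) = 5 + E
L = 4 (L = 2 + (5 - 3) = 2 + 2 = 4)
z(A) = A + A² (z(A) = A² + A = A + A²)
X(O, c) = -20 (X(O, c) = (0 - 5)*4 = -5*4 = -20)
(434 + 170)*(287 + X(-16, z(-3))) = (434 + 170)*(287 - 20) = 604*267 = 161268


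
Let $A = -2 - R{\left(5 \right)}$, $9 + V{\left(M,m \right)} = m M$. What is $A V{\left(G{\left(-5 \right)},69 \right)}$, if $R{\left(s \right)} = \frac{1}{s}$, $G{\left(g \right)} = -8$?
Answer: $\frac{6171}{5} \approx 1234.2$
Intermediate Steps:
$V{\left(M,m \right)} = -9 + M m$ ($V{\left(M,m \right)} = -9 + m M = -9 + M m$)
$A = - \frac{11}{5}$ ($A = -2 - \frac{1}{5} = - \frac{11}{5} \approx -2.2$)
$A V{\left(G{\left(-5 \right)},69 \right)} = - \frac{11 \left(-9 - 552\right)}{5} = \left(- \frac{11}{5}\right) \left(-561\right) = \frac{6171}{5}$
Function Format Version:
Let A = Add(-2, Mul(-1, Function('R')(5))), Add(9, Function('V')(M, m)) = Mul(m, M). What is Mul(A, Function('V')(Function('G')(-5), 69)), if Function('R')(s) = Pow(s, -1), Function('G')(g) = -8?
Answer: Rational(6171, 5) ≈ 1234.2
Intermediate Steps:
Function('V')(M, m) = Add(-9, Mul(M, m)) (Function('V')(M, m) = Add(-9, Mul(m, M)) = Add(-9, Mul(M, m)))
A = Rational(-11, 5) (A = Add(-2, Mul(-1, Pow(5, -1))) = Add(-2, Mul(-1, Rational(1, 5))) = Add(-2, Rational(-1, 5)) = Rational(-11, 5) ≈ -2.2000)
Mul(A, Function('V')(Function('G')(-5), 69)) = Mul(Rational(-11, 5), Add(-9, Mul(-8, 69))) = Mul(Rational(-11, 5), Add(-9, -552)) = Mul(Rational(-11, 5), -561) = Rational(6171, 5)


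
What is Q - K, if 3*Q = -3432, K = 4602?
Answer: -5746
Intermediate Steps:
Q = -1144 (Q = (⅓)*(-3432) = -1144)
Q - K = -1144 - 1*4602 = -1144 - 4602 = -5746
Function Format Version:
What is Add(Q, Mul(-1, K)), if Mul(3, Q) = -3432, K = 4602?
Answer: -5746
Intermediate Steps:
Q = -1144 (Q = Mul(Rational(1, 3), -3432) = -1144)
Add(Q, Mul(-1, K)) = Add(-1144, Mul(-1, 4602)) = Add(-1144, -4602) = -5746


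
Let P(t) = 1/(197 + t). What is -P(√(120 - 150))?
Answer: I/(√30 - 197*I) ≈ -0.0050722 + 0.00014102*I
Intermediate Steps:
-P(√(120 - 150)) = -1/(197 + √(120 - 150)) = -1/(197 + √(-30)) = -1/(197 + I*√30)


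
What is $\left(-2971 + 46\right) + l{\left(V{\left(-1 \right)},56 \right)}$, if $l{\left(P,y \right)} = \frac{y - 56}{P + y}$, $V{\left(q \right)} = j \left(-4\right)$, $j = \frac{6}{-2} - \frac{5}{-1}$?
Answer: $-2925$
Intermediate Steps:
$j = 2$ ($j = 6 \left(- \frac{1}{2}\right) - -5 = -3 + 5 = 2$)
$V{\left(q \right)} = -8$ ($V{\left(q \right)} = 2 \left(-4\right) = -8$)
$l{\left(P,y \right)} = \frac{-56 + y}{P + y}$
$\left(-2971 + 46\right) + l{\left(V{\left(-1 \right)},56 \right)} = \left(-2971 + 46\right) + \frac{-56 + 56}{-8 + 56} = -2925 + \frac{1}{48} \cdot 0 = -2925 + 0 = -2925$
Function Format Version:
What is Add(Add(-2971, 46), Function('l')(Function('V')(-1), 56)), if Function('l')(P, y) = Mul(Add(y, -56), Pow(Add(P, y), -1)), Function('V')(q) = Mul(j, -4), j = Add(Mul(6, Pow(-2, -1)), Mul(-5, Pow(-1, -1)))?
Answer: -2925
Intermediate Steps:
j = 2 (j = Add(Mul(6, Rational(-1, 2)), Mul(-5, -1)) = Add(-3, 5) = 2)
Function('V')(q) = -8 (Function('V')(q) = Mul(2, -4) = -8)
Function('l')(P, y) = Mul(Pow(Add(P, y), -1), Add(-56, y)) (Function('l')(P, y) = Mul(Add(-56, y), Pow(Add(P, y), -1)) = Mul(Pow(Add(P, y), -1), Add(-56, y)))
Add(Add(-2971, 46), Function('l')(Function('V')(-1), 56)) = Add(Add(-2971, 46), Mul(Pow(Add(-8, 56), -1), Add(-56, 56))) = Add(-2925, Mul(Pow(48, -1), 0)) = Add(-2925, Mul(Rational(1, 48), 0)) = Add(-2925, 0) = -2925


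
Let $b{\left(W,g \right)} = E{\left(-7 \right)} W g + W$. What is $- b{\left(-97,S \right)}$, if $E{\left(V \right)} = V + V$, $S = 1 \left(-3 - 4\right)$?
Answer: $9603$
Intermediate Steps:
$S = -7$ ($S = 1 \left(-7\right) = -7$)
$E{\left(V \right)} = 2 V$
$b{\left(W,g \right)} = W - 14 W g$ ($b{\left(W,g \right)} = 2 \left(-7\right) W g + W = - 14 W g + W = W - 14 W g$)
$- b{\left(-97,S \right)} = - \left(-97\right) \left(1 - -98\right) = - \left(-97\right) \left(1 + 98\right) = - \left(-97\right) 99 = \left(-1\right) \left(-9603\right) = 9603$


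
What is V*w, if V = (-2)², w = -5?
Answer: -20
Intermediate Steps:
V = 4
V*w = 4*(-5) = -20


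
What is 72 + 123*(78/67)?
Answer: 14418/67 ≈ 215.19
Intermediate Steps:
72 + 123*(78/67) = 72 + 9594/67 = 14418/67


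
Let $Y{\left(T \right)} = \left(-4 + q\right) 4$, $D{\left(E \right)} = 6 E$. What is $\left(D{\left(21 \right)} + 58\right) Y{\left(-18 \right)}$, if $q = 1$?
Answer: $-2208$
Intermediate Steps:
$Y{\left(T \right)} = -12$ ($Y{\left(T \right)} = \left(-4 + 1\right) 4 = \left(-3\right) 4 = -12$)
$\left(D{\left(21 \right)} + 58\right) Y{\left(-18 \right)} = \left(6 \cdot 21 + 58\right) \left(-12\right) = \left(126 + 58\right) \left(-12\right) = 184 \left(-12\right) = -2208$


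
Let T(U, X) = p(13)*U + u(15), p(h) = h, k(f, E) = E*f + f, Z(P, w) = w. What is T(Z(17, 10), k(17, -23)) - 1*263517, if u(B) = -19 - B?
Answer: -263421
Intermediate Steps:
k(f, E) = f + E*f
T(U, X) = -34 + 13*U (T(U, X) = 13*U + (-19 - 1*15) = 13*U + (-19 - 15) = 13*U - 34 = -34 + 13*U)
T(Z(17, 10), k(17, -23)) - 1*263517 = (-34 + 13*10) - 1*263517 = (-34 + 130) - 263517 = 96 - 263517 = -263421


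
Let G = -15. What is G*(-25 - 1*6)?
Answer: 465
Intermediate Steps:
G*(-25 - 1*6) = -15*(-25 - 1*6) = -15*(-25 - 6) = -15*(-31) = 465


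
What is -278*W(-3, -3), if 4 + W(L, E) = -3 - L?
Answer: 1112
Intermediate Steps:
W(L, E) = -7 - L (W(L, E) = -4 + (-3 - L) = -7 - L)
-278*W(-3, -3) = -278*(-7 - 1*(-3)) = -278*(-7 + 3) = -278*(-4) = 1112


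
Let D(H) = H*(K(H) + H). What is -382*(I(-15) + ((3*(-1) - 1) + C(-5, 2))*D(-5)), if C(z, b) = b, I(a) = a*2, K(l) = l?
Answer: 49660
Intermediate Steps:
I(a) = 2*a
D(H) = 2*H² (D(H) = H*(H + H) = H*(2*H) = 2*H²)
-382*(I(-15) + ((3*(-1) - 1) + C(-5, 2))*D(-5)) = -382*(2*(-15) + ((3*(-1) - 1) + 2)*(2*(-5)²)) = -382*(-30 + ((-3 - 1) + 2)*(2*25)) = -382*(-30 + (-4 + 2)*50) = -382*(-30 - 2*50) = -382*(-30 - 100) = -382*(-130) = 49660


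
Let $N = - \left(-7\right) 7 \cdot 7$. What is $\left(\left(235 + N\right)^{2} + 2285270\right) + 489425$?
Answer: $3108779$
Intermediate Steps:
$N = 343$ ($N = - \left(-49\right) 7 = \left(-1\right) \left(-343\right) = 343$)
$\left(\left(235 + N\right)^{2} + 2285270\right) + 489425 = \left(\left(235 + 343\right)^{2} + 2285270\right) + 489425 = \left(578^{2} + 2285270\right) + 489425 = \left(334084 + 2285270\right) + 489425 = 2619354 + 489425 = 3108779$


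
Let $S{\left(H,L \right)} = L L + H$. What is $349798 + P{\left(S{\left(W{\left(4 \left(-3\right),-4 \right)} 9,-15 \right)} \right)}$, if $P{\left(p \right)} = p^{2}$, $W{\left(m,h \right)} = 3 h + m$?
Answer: $349879$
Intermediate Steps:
$W{\left(m,h \right)} = m + 3 h$
$S{\left(H,L \right)} = H + L^{2}$ ($S{\left(H,L \right)} = L^{2} + H = H + L^{2}$)
$349798 + P{\left(S{\left(W{\left(4 \left(-3\right),-4 \right)} 9,-15 \right)} \right)} = 349798 + \left(\left(4 \left(-3\right) + 3 \left(-4\right)\right) 9 + \left(-15\right)^{2}\right)^{2} = 349798 + \left(\left(-12 - 12\right) 9 + 225\right)^{2} = 349798 + \left(\left(-24\right) 9 + 225\right)^{2} = 349798 + \left(-216 + 225\right)^{2} = 349798 + 9^{2} = 349798 + 81 = 349879$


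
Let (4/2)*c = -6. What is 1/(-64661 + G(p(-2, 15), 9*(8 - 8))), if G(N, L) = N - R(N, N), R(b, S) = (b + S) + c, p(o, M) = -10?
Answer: -1/64648 ≈ -1.5468e-5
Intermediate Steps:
c = -3 (c = (½)*(-6) = -3)
R(b, S) = -3 + S + b (R(b, S) = (b + S) - 3 = (S + b) - 3 = -3 + S + b)
G(N, L) = 3 - N (G(N, L) = N - (-3 + N + N) = N - (-3 + 2*N) = N + (3 - 2*N) = 3 - N)
1/(-64661 + G(p(-2, 15), 9*(8 - 8))) = 1/(-64661 + (3 - 1*(-10))) = 1/(-64661 + (3 + 10)) = 1/(-64661 + 13) = 1/(-64648) = -1/64648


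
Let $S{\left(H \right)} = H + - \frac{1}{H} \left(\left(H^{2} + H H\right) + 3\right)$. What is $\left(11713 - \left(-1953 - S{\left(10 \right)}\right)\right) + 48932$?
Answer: $\frac{625877}{10} \approx 62588.0$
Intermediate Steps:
$S{\left(H \right)} = H - \frac{3 + 2 H^{2}}{H}$ ($S{\left(H \right)} = H + - \frac{1}{H} \left(\left(H^{2} + H^{2}\right) + 3\right) = H + - \frac{1}{H} \left(2 H^{2} + 3\right) = H + - \frac{1}{H} \left(3 + 2 H^{2}\right) = H - \frac{3 + 2 H^{2}}{H}$)
$\left(11713 - \left(-1953 - S{\left(10 \right)}\right)\right) + 48932 = \left(11713 + \left(\left(\left(\left(\left(-1\right) 10 - \frac{3}{10}\right) - -93\right) + 2465\right) - 605\right)\right) + 48932 = \left(11713 + \left(\left(\left(\left(-10 - \frac{3}{10}\right) + \left(96 - 3\right)\right) + 2465\right) - 605\right)\right) + 48932 = \left(11713 + \left(\left(\left(\left(-10 - \frac{3}{10}\right) + 93\right) + 2465\right) - 605\right)\right) + 48932 = \left(11713 + \left(\left(\left(- \frac{103}{10} + 93\right) + 2465\right) - 605\right)\right) + 48932 = \left(11713 + \left(\left(\frac{827}{10} + 2465\right) - 605\right)\right) + 48932 = \left(11713 + \left(\frac{25477}{10} - 605\right)\right) + 48932 = \left(11713 + \frac{19427}{10}\right) + 48932 = \frac{136557}{10} + 48932 = \frac{625877}{10}$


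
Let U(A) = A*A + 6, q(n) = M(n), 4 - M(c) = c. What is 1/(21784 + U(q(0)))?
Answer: 1/21806 ≈ 4.5859e-5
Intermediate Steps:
M(c) = 4 - c
q(n) = 4 - n
U(A) = 6 + A² (U(A) = A² + 6 = 6 + A²)
1/(21784 + U(q(0))) = 1/(21784 + (6 + (4 - 1*0)²)) = 1/(21784 + (6 + (4 + 0)²)) = 1/(21784 + (6 + 4²)) = 1/(21784 + (6 + 16)) = 1/(21784 + 22) = 1/21806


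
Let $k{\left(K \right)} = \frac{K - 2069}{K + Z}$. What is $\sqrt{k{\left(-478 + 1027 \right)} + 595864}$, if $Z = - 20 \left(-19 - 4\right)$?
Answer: $\frac{2 \sqrt{151659070826}}{1009} \approx 771.92$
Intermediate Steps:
$Z = 460$ ($Z = \left(-20\right) \left(-23\right) = 460$)
$k{\left(K \right)} = \frac{-2069 + K}{460 + K}$ ($k{\left(K \right)} = \frac{K - 2069}{K + 460} = \frac{-2069 + K}{460 + K}$)
$\sqrt{k{\left(-478 + 1027 \right)} + 595864} = \sqrt{\frac{-2069 + \left(-478 + 1027\right)}{460 + \left(-478 + 1027\right)} + 595864} = \sqrt{\frac{-2069 + 549}{460 + 549} + 595864} = \sqrt{\frac{1}{1009} \left(-1520\right) + 595864} = \sqrt{- \frac{1520}{1009} + 595864} = \sqrt{\frac{601225256}{1009}} = \frac{2 \sqrt{151659070826}}{1009}$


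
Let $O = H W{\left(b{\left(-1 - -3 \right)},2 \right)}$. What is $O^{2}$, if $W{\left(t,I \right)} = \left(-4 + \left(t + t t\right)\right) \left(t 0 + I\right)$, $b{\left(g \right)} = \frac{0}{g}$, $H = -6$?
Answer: $2304$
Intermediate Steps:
$b{\left(g \right)} = 0$
$W{\left(t,I \right)} = I \left(-4 + t + t^{2}\right)$ ($W{\left(t,I \right)} = \left(-4 + \left(t + t^{2}\right)\right) \left(0 + I\right) = \left(-4 + t + t^{2}\right) I = I \left(-4 + t + t^{2}\right)$)
$O = 48$ ($O = - 6 \cdot 2 \left(-4 + 0 + 0^{2}\right) = - 6 \cdot 2 \left(-4 + 0 + 0\right) = - 6 \cdot 2 \left(-4\right) = \left(-6\right) \left(-8\right) = 48$)
$O^{2} = 48^{2} = 2304$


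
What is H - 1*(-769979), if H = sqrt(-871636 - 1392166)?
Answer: 769979 + I*sqrt(2263802) ≈ 7.6998e+5 + 1504.6*I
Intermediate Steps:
H = I*sqrt(2263802) (H = sqrt(-2263802) = I*sqrt(2263802) ≈ 1504.6*I)
H - 1*(-769979) = I*sqrt(2263802) - 1*(-769979) = I*sqrt(2263802) + 769979 = 769979 + I*sqrt(2263802)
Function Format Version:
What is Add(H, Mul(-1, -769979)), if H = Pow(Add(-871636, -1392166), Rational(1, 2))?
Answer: Add(769979, Mul(I, Pow(2263802, Rational(1, 2)))) ≈ Add(7.6998e+5, Mul(1504.6, I))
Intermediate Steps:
H = Mul(I, Pow(2263802, Rational(1, 2))) (H = Pow(-2263802, Rational(1, 2)) = Mul(I, Pow(2263802, Rational(1, 2))) ≈ Mul(1504.6, I))
Add(H, Mul(-1, -769979)) = Add(Mul(I, Pow(2263802, Rational(1, 2))), Mul(-1, -769979)) = Add(Mul(I, Pow(2263802, Rational(1, 2))), 769979) = Add(769979, Mul(I, Pow(2263802, Rational(1, 2))))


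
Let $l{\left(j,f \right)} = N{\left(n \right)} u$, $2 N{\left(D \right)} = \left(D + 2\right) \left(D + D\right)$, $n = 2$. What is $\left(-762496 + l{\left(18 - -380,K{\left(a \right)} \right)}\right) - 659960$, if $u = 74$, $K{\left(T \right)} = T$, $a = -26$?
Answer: $-1421864$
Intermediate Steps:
$N{\left(D \right)} = D \left(2 + D\right)$ ($N{\left(D \right)} = \frac{\left(D + 2\right) \left(D + D\right)}{2} = \frac{\left(2 + D\right) 2 D}{2} = \frac{2 D \left(2 + D\right)}{2} = D \left(2 + D\right)$)
$l{\left(j,f \right)} = 592$ ($l{\left(j,f \right)} = 2 \left(2 + 2\right) 74 = 2 \cdot 4 \cdot 74 = 8 \cdot 74 = 592$)
$\left(-762496 + l{\left(18 - -380,K{\left(a \right)} \right)}\right) - 659960 = \left(-762496 + 592\right) - 659960 = -761904 - 659960 = -1421864$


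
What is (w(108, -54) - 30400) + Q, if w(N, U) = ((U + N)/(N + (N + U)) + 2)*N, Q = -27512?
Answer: -57660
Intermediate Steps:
w(N, U) = N*(2 + (N + U)/(U + 2*N)) (w(N, U) = ((N + U)/(U + 2*N) + 2)*N = (2 + (N + U)/(U + 2*N))*N = N*(2 + (N + U)/(U + 2*N)))
(w(108, -54) - 30400) + Q = (108*(3*(-54) + 5*108)/(-54 + 2*108) - 30400) - 27512 = (108*(-162 + 540)/(-54 + 216) - 30400) - 27512 = (108*378/162 - 30400) - 27512 = (108*(1/162)*378 - 30400) - 27512 = (252 - 30400) - 27512 = -30148 - 27512 = -57660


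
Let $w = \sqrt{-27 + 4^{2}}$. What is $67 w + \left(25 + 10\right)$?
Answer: $35 + 67 i \sqrt{11} \approx 35.0 + 222.21 i$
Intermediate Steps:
$w = i \sqrt{11}$ ($w = \sqrt{-27 + 16} = \sqrt{-11} = i \sqrt{11} \approx 3.3166 i$)
$67 w + \left(25 + 10\right) = 67 i \sqrt{11} + \left(25 + 10\right) = 67 i \sqrt{11} + 35 = 35 + 67 i \sqrt{11}$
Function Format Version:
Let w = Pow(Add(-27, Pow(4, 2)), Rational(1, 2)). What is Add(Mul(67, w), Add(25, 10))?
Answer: Add(35, Mul(67, I, Pow(11, Rational(1, 2)))) ≈ Add(35.000, Mul(222.21, I))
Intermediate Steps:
w = Mul(I, Pow(11, Rational(1, 2))) (w = Pow(Add(-27, 16), Rational(1, 2)) = Pow(-11, Rational(1, 2)) = Mul(I, Pow(11, Rational(1, 2))) ≈ Mul(3.3166, I))
Add(Mul(67, w), Add(25, 10)) = Add(Mul(67, Mul(I, Pow(11, Rational(1, 2)))), Add(25, 10)) = Add(Mul(67, I, Pow(11, Rational(1, 2))), 35) = Add(35, Mul(67, I, Pow(11, Rational(1, 2))))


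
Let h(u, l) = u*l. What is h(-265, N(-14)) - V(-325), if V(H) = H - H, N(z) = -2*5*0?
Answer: 0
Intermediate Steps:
N(z) = 0 (N(z) = -10*0 = 0)
h(u, l) = l*u
V(H) = 0
h(-265, N(-14)) - V(-325) = 0*(-265) - 1*0 = 0 + 0 = 0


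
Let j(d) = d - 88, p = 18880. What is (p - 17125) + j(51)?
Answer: 1718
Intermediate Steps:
j(d) = -88 + d
(p - 17125) + j(51) = (18880 - 17125) + (-88 + 51) = 1755 - 37 = 1718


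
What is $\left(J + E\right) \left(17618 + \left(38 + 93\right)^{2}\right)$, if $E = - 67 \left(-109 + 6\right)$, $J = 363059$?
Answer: $12866838840$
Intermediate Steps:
$E = 6901$ ($E = \left(-67\right) \left(-103\right) = 6901$)
$\left(J + E\right) \left(17618 + \left(38 + 93\right)^{2}\right) = \left(363059 + 6901\right) \left(17618 + \left(38 + 93\right)^{2}\right) = 369960 \left(17618 + 131^{2}\right) = 369960 \left(17618 + 17161\right) = 369960 \cdot 34779 = 12866838840$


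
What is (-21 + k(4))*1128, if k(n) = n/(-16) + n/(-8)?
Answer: -24534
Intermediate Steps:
k(n) = -3*n/16 (k(n) = n*(-1/16) + n*(-1/8) = -n/16 - n/8 = -3*n/16)
(-21 + k(4))*1128 = (-21 - 3/16*4)*1128 = (-21 - 3/4)*1128 = -87/4*1128 = -24534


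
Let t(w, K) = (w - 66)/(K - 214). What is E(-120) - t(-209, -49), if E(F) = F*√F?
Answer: -275/263 - 240*I*√30 ≈ -1.0456 - 1314.5*I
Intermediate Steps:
t(w, K) = (-66 + w)/(-214 + K)
E(F) = F^(3/2)
E(-120) - t(-209, -49) = (-120)^(3/2) - (-66 - 209)/(-214 - 49) = -240*I*√30 - (-275)/(-263) = -240*I*√30 - (-1)*(-275)/263 = -240*I*√30 - 1*275/263 = -240*I*√30 - 275/263 = -275/263 - 240*I*√30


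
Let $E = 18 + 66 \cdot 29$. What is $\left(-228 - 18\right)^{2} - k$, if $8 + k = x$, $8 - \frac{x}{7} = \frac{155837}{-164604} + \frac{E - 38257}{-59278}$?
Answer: $\frac{26817609397687}{443517996} \approx 60466.0$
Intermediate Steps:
$E = 1932$ ($E = 18 + 1914 = 1932$)
$x = \frac{25873792217}{443517996}$ ($x = 56 - 7 \left(\frac{155837}{-164604} + \frac{1932 - 38257}{-59278}\right) = 56 - 7 \left(155837 \left(- \frac{1}{164604}\right) - - \frac{36325}{59278}\right) = 56 - 7 \left(- \frac{14167}{14964} + \frac{36325}{59278}\right) = 56 - - \frac{1036784441}{443517996} = 56 + \frac{1036784441}{443517996} = \frac{25873792217}{443517996} \approx 58.338$)
$k = \frac{22325648249}{443517996}$ ($k = -8 + \frac{25873792217}{443517996} = \frac{22325648249}{443517996} \approx 50.338$)
$\left(-228 - 18\right)^{2} - k = \left(-228 - 18\right)^{2} - \frac{22325648249}{443517996} = \left(-246\right)^{2} - \frac{22325648249}{443517996} = 60516 - \frac{22325648249}{443517996} = \frac{26817609397687}{443517996}$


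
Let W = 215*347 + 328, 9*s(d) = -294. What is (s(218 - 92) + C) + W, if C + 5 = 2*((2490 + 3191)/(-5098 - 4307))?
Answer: 37072592/495 ≈ 74894.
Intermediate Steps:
s(d) = -98/3 (s(d) = (⅑)*(-294) = -98/3)
C = -3073/495 (C = -5 + 2*((2490 + 3191)/(-5098 - 4307)) = -5 + 2*(5681/(-9405)) = -5 + 2*(5681*(-1/9405)) = -5 + 2*(-299/495) = -5 - 598/495 = -3073/495 ≈ -6.2081)
W = 74933 (W = 74605 + 328 = 74933)
(s(218 - 92) + C) + W = (-98/3 - 3073/495) + 74933 = -19243/495 + 74933 = 37072592/495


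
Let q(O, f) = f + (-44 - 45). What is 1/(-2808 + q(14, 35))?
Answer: -1/2862 ≈ -0.00034941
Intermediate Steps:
q(O, f) = -89 + f (q(O, f) = f - 89 = -89 + f)
1/(-2808 + q(14, 35)) = 1/(-2808 + (-89 + 35)) = 1/(-2808 - 54) = 1/(-2862) = -1/2862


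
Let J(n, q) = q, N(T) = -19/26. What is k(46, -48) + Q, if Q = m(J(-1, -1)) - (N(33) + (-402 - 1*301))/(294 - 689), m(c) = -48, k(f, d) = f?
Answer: -38837/10270 ≈ -3.7816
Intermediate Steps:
N(T) = -19/26 (N(T) = -19*1/26 = -19/26)
Q = -511257/10270 (Q = -48 - (-19/26 + (-402 - 1*301))/(294 - 689) = -48 - (-19/26 + (-402 - 301))/(-395) = -48 - (-19/26 - 703)*(-1)/395 = -48 - (-18297)*(-1)/(26*395) = -48 - 1*18297/10270 = -48 - 18297/10270 = -511257/10270 ≈ -49.782)
k(46, -48) + Q = 46 - 511257/10270 = -38837/10270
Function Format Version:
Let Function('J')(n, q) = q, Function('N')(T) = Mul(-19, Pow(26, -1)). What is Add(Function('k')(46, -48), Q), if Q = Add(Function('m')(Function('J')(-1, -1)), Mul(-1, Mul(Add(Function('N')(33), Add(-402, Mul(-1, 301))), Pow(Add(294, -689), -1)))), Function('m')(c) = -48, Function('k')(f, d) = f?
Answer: Rational(-38837, 10270) ≈ -3.7816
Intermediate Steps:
Function('N')(T) = Rational(-19, 26) (Function('N')(T) = Mul(-19, Rational(1, 26)) = Rational(-19, 26))
Q = Rational(-511257, 10270) (Q = Add(-48, Mul(-1, Mul(Add(Rational(-19, 26), Add(-402, Mul(-1, 301))), Pow(Add(294, -689), -1)))) = Add(-48, Mul(-1, Mul(Add(Rational(-19, 26), Add(-402, -301)), Pow(-395, -1)))) = Add(-48, Mul(-1, Mul(Add(Rational(-19, 26), -703), Rational(-1, 395)))) = Add(-48, Mul(-1, Mul(Rational(-18297, 26), Rational(-1, 395)))) = Add(-48, Mul(-1, Rational(18297, 10270))) = Add(-48, Rational(-18297, 10270)) = Rational(-511257, 10270) ≈ -49.782)
Add(Function('k')(46, -48), Q) = Add(46, Rational(-511257, 10270)) = Rational(-38837, 10270)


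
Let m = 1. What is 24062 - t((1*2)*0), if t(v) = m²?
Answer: 24061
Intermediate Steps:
t(v) = 1 (t(v) = 1² = 1)
24062 - t((1*2)*0) = 24062 - 1*1 = 24062 - 1 = 24061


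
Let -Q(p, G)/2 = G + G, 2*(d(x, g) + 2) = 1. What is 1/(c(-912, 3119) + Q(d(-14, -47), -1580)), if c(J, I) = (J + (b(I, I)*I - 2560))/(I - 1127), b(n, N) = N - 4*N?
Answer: -1992/16598515 ≈ -0.00012001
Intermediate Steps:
d(x, g) = -3/2 (d(x, g) = -2 + (½)*1 = -2 + ½ = -3/2)
b(n, N) = -3*N
Q(p, G) = -4*G (Q(p, G) = -2*(G + G) = -4*G)
c(J, I) = (-2560 + J - 3*I²)/(-1127 + I) (c(J, I) = (J + ((-3*I)*I - 2560))/(I - 1127) = (J + (-3*I² - 2560))/(-1127 + I) = (J + (-2560 - 3*I²))/(-1127 + I) = (-2560 + J - 3*I²)/(-1127 + I))
1/(c(-912, 3119) + Q(d(-14, -47), -1580)) = 1/((-2560 - 912 - 3*3119²)/(-1127 + 3119) - 4*(-1580)) = 1/((-2560 - 912 - 3*9728161)/1992 + 6320) = 1/((-2560 - 912 - 29184483)/1992 + 6320) = 1/((1/1992)*(-29187955) + 6320) = 1/(-29187955/1992 + 6320) = 1/(-16598515/1992) = -1992/16598515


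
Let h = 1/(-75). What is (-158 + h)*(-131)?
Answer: 1552481/75 ≈ 20700.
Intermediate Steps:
h = -1/75 ≈ -0.013333
(-158 + h)*(-131) = (-158 - 1/75)*(-131) = -11851/75*(-131) = 1552481/75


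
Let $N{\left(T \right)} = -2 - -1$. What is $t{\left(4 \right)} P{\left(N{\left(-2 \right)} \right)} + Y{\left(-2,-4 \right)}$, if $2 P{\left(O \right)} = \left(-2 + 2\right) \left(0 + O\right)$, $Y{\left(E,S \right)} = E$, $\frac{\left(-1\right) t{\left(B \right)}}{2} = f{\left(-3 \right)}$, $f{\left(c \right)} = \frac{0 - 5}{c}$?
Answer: $-2$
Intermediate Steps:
$f{\left(c \right)} = - \frac{5}{c}$ ($f{\left(c \right)} = \frac{0 - 5}{c} = - \frac{5}{c}$)
$t{\left(B \right)} = - \frac{10}{3}$ ($t{\left(B \right)} = - 2 \left(- \frac{5}{-3}\right) = - 2 \left(\left(-5\right) \left(- \frac{1}{3}\right)\right) = \left(-2\right) \frac{5}{3} = - \frac{10}{3}$)
$N{\left(T \right)} = -1$ ($N{\left(T \right)} = -2 + 1 = -1$)
$P{\left(O \right)} = 0$ ($P{\left(O \right)} = \frac{\left(-2 + 2\right) \left(0 + O\right)}{2} = \frac{0 O}{2} = \frac{1}{2} \cdot 0 = 0$)
$t{\left(4 \right)} P{\left(N{\left(-2 \right)} \right)} + Y{\left(-2,-4 \right)} = \left(- \frac{10}{3}\right) 0 - 2 = 0 - 2 = -2$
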